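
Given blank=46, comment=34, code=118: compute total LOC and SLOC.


Total LOC = blank + comment + code
Total LOC = 46 + 34 + 118 = 198
SLOC (source only) = code = 118

Total LOC: 198, SLOC: 118


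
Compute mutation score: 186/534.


Mutation score = killed / total * 100
Mutation score = 186 / 534 * 100
Mutation score = 34.83%

34.83%


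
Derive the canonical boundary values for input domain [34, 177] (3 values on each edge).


Range: [34, 177]
Boundaries: just below min, min, min+1, max-1, max, just above max
Values: [33, 34, 35, 176, 177, 178]

[33, 34, 35, 176, 177, 178]


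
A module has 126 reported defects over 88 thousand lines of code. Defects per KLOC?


Defect density = defects / KLOC
Defect density = 126 / 88
Defect density = 1.432 defects/KLOC

1.432 defects/KLOC


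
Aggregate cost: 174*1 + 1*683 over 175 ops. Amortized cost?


Formula: Amortized cost = Total cost / Operations
Total cost = (174 * 1) + (1 * 683)
Total cost = 174 + 683 = 857
Amortized = 857 / 175 = 4.8971

4.8971


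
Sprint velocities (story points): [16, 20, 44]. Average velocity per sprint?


Formula: Avg velocity = Total points / Number of sprints
Points: [16, 20, 44]
Sum = 16 + 20 + 44 = 80
Avg velocity = 80 / 3 = 26.67 points/sprint

26.67 points/sprint


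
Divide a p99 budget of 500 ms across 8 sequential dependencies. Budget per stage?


Formula: per_stage = total_budget / stages
per_stage = 500 / 8
per_stage = 62.5 ms

62.5 ms


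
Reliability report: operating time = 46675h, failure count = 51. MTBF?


Formula: MTBF = Total operating time / Number of failures
MTBF = 46675 / 51
MTBF = 915.2 hours

915.2 hours


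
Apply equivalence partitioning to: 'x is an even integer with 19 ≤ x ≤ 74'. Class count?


Constraint: even integers in [19, 74]
Class 1: x < 19 — out-of-range invalid
Class 2: x in [19,74] but odd — wrong type invalid
Class 3: x in [19,74] and even — valid
Class 4: x > 74 — out-of-range invalid
Total equivalence classes: 4

4 equivalence classes


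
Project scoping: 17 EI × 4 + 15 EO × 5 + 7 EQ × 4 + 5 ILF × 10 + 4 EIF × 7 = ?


UFP = EI*4 + EO*5 + EQ*4 + ILF*10 + EIF*7
UFP = 17*4 + 15*5 + 7*4 + 5*10 + 4*7
UFP = 68 + 75 + 28 + 50 + 28
UFP = 249

249


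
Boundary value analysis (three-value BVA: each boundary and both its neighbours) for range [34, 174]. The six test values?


Range: [34, 174]
Boundaries: just below min, min, min+1, max-1, max, just above max
Values: [33, 34, 35, 173, 174, 175]

[33, 34, 35, 173, 174, 175]


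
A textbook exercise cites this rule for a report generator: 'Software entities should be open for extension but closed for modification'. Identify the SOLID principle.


This describes the Open/Closed Principle (OCP)

Open/Closed Principle (OCP)


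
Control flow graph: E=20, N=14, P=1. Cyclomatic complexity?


Formula: V(G) = E - N + 2P
V(G) = 20 - 14 + 2*1
V(G) = 6 + 2
V(G) = 8

8


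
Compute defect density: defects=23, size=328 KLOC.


Defect density = defects / KLOC
Defect density = 23 / 328
Defect density = 0.07 defects/KLOC

0.07 defects/KLOC


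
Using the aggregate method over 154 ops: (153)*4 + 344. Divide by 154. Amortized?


Formula: Amortized cost = Total cost / Operations
Total cost = (153 * 4) + (1 * 344)
Total cost = 612 + 344 = 956
Amortized = 956 / 154 = 6.2078

6.2078


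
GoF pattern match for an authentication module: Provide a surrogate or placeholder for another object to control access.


This matches the Proxy pattern

Proxy


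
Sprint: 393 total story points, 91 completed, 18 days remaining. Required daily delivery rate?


Formula: Required rate = Remaining points / Days left
Remaining = 393 - 91 = 302 points
Required rate = 302 / 18 = 16.78 points/day

16.78 points/day


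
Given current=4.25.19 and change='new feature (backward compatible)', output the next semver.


Current: 4.25.19
Change category: 'new feature (backward compatible)' → minor bump
SemVer rule: minor bump → increment MINOR, reset PATCH to 0 (MAJOR unchanged)
New: 4.26.0

4.26.0


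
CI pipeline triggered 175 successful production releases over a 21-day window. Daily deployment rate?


Formula: deployments per day = releases / days
= 175 / 21
= 8.333 deploys/day
(equivalently, 58.33 deploys/week)

8.333 deploys/day


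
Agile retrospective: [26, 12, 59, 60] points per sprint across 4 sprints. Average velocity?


Formula: Avg velocity = Total points / Number of sprints
Points: [26, 12, 59, 60]
Sum = 26 + 12 + 59 + 60 = 157
Avg velocity = 157 / 4 = 39.25 points/sprint

39.25 points/sprint


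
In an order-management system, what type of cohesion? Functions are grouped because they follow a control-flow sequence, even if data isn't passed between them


Reasoning: Grouped by order of execution within a routine, not by data flow
Type: Procedural cohesion

Procedural cohesion


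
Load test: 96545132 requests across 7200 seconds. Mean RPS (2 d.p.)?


Formula: throughput = requests / seconds
throughput = 96545132 / 7200
throughput = 13409.05 requests/second

13409.05 requests/second


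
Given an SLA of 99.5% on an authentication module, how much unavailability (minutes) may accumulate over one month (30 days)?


Formula: allowed downtime = period * (100 - SLA) / 100
Period (month (30 days)) = 43200 minutes
Unavailability fraction = (100 - 99.5) / 100
Allowed downtime = 43200 * (100 - 99.5) / 100
Allowed downtime = 216.0 minutes

216.0 minutes


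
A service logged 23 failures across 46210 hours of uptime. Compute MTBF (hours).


Formula: MTBF = Total operating time / Number of failures
MTBF = 46210 / 23
MTBF = 2009.13 hours

2009.13 hours


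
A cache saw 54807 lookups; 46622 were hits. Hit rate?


Formula: hit rate = hits / (hits + misses) * 100
hit rate = 46622 / (46622 + 8185) * 100
hit rate = 46622 / 54807 * 100
hit rate = 85.07%

85.07%


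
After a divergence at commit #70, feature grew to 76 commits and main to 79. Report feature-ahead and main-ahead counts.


Common ancestor: commit #70
feature commits after divergence: 76 - 70 = 6
main commits after divergence: 79 - 70 = 9
feature is 6 commits ahead of main
main is 9 commits ahead of feature

feature ahead: 6, main ahead: 9


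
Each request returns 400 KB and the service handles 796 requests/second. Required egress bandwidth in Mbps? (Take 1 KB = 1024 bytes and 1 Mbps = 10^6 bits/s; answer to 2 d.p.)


Formula: Mbps = payload_bytes * RPS * 8 / 1e6
Payload per request = 400 KB = 400 * 1024 = 409600 bytes
Total bytes/sec = 409600 * 796 = 326041600
Total bits/sec = 326041600 * 8 = 2608332800
Mbps = 2608332800 / 1e6 = 2608.33

2608.33 Mbps


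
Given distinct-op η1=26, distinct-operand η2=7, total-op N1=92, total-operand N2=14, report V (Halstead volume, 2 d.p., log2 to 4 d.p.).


Formula: V = N * log2(η), where N = N1 + N2 and η = η1 + η2
η = 26 + 7 = 33
N = 92 + 14 = 106
log2(33) ≈ 5.0444
V = 106 * 5.0444 = 534.71

534.71


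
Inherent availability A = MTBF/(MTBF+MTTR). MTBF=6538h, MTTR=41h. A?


Availability = MTBF / (MTBF + MTTR)
Availability = 6538 / (6538 + 41)
Availability = 6538 / 6579
Availability = 99.3768%

99.3768%


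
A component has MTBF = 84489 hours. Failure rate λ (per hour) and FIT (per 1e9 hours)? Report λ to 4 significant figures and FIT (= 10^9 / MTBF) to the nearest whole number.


Formula: λ = 1 / MTBF; FIT = λ × 1e9 = 1e9 / MTBF
λ = 1 / 84489 ≈ 1.184e-05 failures/hour
FIT = 1e9 / 84489 ≈ 11836 failures per 1e9 hours (nearest whole number)

λ = 1.184e-05 /h, FIT = 11836


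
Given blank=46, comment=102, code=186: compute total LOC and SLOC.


Total LOC = blank + comment + code
Total LOC = 46 + 102 + 186 = 334
SLOC (source only) = code = 186

Total LOC: 334, SLOC: 186


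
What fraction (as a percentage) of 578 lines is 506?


Coverage = covered / total * 100
Coverage = 506 / 578 * 100
Coverage = 87.54%

87.54%


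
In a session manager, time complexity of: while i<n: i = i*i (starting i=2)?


Reasoning: squaring drives double-exponential growth; iterations ~ log log n
Complexity: O(log log n)

O(log log n)


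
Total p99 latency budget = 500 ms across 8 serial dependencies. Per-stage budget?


Formula: per_stage = total_budget / stages
per_stage = 500 / 8
per_stage = 62.5 ms

62.5 ms


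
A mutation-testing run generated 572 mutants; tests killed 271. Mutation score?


Mutation score = killed / total * 100
Mutation score = 271 / 572 * 100
Mutation score = 47.38%

47.38%


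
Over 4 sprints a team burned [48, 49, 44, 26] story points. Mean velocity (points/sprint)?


Formula: Avg velocity = Total points / Number of sprints
Points: [48, 49, 44, 26]
Sum = 48 + 49 + 44 + 26 = 167
Avg velocity = 167 / 4 = 41.75 points/sprint

41.75 points/sprint


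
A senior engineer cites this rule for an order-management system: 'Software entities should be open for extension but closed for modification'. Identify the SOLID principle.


This describes the Open/Closed Principle (OCP)

Open/Closed Principle (OCP)


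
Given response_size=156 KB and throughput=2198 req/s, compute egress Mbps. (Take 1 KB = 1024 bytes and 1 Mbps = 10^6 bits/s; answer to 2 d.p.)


Formula: Mbps = payload_bytes * RPS * 8 / 1e6
Payload per request = 156 KB = 156 * 1024 = 159744 bytes
Total bytes/sec = 159744 * 2198 = 351117312
Total bits/sec = 351117312 * 8 = 2808938496
Mbps = 2808938496 / 1e6 = 2808.94

2808.94 Mbps


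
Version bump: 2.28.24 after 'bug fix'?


Current: 2.28.24
Change category: 'bug fix' → patch bump
SemVer rule: patch bump → increment PATCH (MAJOR and MINOR unchanged)
New: 2.28.25

2.28.25


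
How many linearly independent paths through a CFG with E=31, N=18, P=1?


Formula: V(G) = E - N + 2P
V(G) = 31 - 18 + 2*1
V(G) = 13 + 2
V(G) = 15

15


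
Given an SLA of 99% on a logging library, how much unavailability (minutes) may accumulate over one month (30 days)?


Formula: allowed downtime = period * (100 - SLA) / 100
Period (month (30 days)) = 43200 minutes
Unavailability fraction = (100 - 99.0) / 100
Allowed downtime = 43200 * (100 - 99.0) / 100
Allowed downtime = 432.0 minutes

432.0 minutes


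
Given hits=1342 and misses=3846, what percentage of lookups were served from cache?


Formula: hit rate = hits / (hits + misses) * 100
hit rate = 1342 / (1342 + 3846) * 100
hit rate = 1342 / 5188 * 100
hit rate = 25.87%

25.87%


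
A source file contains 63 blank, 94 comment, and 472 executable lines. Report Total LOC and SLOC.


Total LOC = blank + comment + code
Total LOC = 63 + 94 + 472 = 629
SLOC (source only) = code = 472

Total LOC: 629, SLOC: 472


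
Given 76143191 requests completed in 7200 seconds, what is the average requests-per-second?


Formula: throughput = requests / seconds
throughput = 76143191 / 7200
throughput = 10575.44 requests/second

10575.44 requests/second


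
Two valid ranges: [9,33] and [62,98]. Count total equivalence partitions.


Valid ranges: [9,33] and [62,98]
Class 1: x < 9 — invalid
Class 2: 9 ≤ x ≤ 33 — valid
Class 3: 33 < x < 62 — invalid (gap between ranges)
Class 4: 62 ≤ x ≤ 98 — valid
Class 5: x > 98 — invalid
Total equivalence classes: 5

5 equivalence classes


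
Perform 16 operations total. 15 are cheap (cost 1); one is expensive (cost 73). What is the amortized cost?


Formula: Amortized cost = Total cost / Operations
Total cost = (15 * 1) + (1 * 73)
Total cost = 15 + 73 = 88
Amortized = 88 / 16 = 5.5

5.5


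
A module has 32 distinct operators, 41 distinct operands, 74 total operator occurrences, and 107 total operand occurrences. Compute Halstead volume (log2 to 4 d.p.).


Formula: V = N * log2(η), where N = N1 + N2 and η = η1 + η2
η = 32 + 41 = 73
N = 74 + 107 = 181
log2(73) ≈ 6.1898
V = 181 * 6.1898 = 1120.35

1120.35


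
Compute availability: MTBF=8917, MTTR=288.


Availability = MTBF / (MTBF + MTTR)
Availability = 8917 / (8917 + 288)
Availability = 8917 / 9205
Availability = 96.8713%

96.8713%


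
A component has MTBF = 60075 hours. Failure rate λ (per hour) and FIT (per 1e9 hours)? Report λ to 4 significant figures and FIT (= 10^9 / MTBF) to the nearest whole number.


Formula: λ = 1 / MTBF; FIT = λ × 1e9 = 1e9 / MTBF
λ = 1 / 60075 ≈ 1.665e-05 failures/hour
FIT = 1e9 / 60075 ≈ 16646 failures per 1e9 hours (nearest whole number)

λ = 1.665e-05 /h, FIT = 16646


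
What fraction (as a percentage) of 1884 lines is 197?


Coverage = covered / total * 100
Coverage = 197 / 1884 * 100
Coverage = 10.46%

10.46%


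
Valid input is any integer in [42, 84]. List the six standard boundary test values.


Range: [42, 84]
Boundaries: just below min, min, min+1, max-1, max, just above max
Values: [41, 42, 43, 83, 84, 85]

[41, 42, 43, 83, 84, 85]


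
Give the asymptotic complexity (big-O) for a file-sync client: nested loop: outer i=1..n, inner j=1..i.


Reasoning: triangle: n(n+1)/2 ~ n^2/2
Complexity: O(n^2)

O(n^2)


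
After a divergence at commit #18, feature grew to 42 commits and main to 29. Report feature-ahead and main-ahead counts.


Common ancestor: commit #18
feature commits after divergence: 42 - 18 = 24
main commits after divergence: 29 - 18 = 11
feature is 24 commits ahead of main
main is 11 commits ahead of feature

feature ahead: 24, main ahead: 11


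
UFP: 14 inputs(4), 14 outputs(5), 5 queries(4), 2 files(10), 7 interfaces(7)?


UFP = EI*4 + EO*5 + EQ*4 + ILF*10 + EIF*7
UFP = 14*4 + 14*5 + 5*4 + 2*10 + 7*7
UFP = 56 + 70 + 20 + 20 + 49
UFP = 215

215


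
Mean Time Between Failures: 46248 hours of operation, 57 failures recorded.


Formula: MTBF = Total operating time / Number of failures
MTBF = 46248 / 57
MTBF = 811.37 hours

811.37 hours


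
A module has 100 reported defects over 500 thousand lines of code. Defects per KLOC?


Defect density = defects / KLOC
Defect density = 100 / 500
Defect density = 0.2 defects/KLOC

0.2 defects/KLOC


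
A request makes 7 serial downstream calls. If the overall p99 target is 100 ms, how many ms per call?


Formula: per_stage = total_budget / stages
per_stage = 100 / 7
per_stage = 14.29 ms

14.29 ms


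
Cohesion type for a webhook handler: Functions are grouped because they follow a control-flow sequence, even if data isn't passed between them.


Reasoning: Grouped by order of execution within a routine, not by data flow
Type: Procedural cohesion

Procedural cohesion


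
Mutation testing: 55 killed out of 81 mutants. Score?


Mutation score = killed / total * 100
Mutation score = 55 / 81 * 100
Mutation score = 67.9%

67.9%


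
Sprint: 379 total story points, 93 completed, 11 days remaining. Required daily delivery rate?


Formula: Required rate = Remaining points / Days left
Remaining = 379 - 93 = 286 points
Required rate = 286 / 11 = 26.0 points/day

26.0 points/day


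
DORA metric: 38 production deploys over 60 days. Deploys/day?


Formula: deployments per day = releases / days
= 38 / 60
= 0.633 deploys/day
(equivalently, 4.43 deploys/week)

0.633 deploys/day


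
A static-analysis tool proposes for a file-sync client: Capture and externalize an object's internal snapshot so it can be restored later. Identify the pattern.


This matches the Memento pattern

Memento


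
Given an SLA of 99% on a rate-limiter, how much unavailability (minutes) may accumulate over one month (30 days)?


Formula: allowed downtime = period * (100 - SLA) / 100
Period (month (30 days)) = 43200 minutes
Unavailability fraction = (100 - 99.0) / 100
Allowed downtime = 43200 * (100 - 99.0) / 100
Allowed downtime = 432.0 minutes

432.0 minutes


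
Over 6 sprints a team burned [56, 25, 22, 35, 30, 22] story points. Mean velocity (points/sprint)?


Formula: Avg velocity = Total points / Number of sprints
Points: [56, 25, 22, 35, 30, 22]
Sum = 56 + 25 + 22 + 35 + 30 + 22 = 190
Avg velocity = 190 / 6 = 31.67 points/sprint

31.67 points/sprint


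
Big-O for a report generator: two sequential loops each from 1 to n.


Reasoning: sequential dominates: O(n) + O(n) = O(n)
Complexity: O(n)

O(n)


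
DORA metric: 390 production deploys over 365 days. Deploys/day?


Formula: deployments per day = releases / days
= 390 / 365
= 1.068 deploys/day
(equivalently, 7.48 deploys/week)

1.068 deploys/day


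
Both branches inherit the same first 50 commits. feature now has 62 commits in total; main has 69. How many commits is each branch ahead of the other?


Common ancestor: commit #50
feature commits after divergence: 62 - 50 = 12
main commits after divergence: 69 - 50 = 19
feature is 12 commits ahead of main
main is 19 commits ahead of feature

feature ahead: 12, main ahead: 19


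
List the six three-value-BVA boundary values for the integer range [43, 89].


Range: [43, 89]
Boundaries: just below min, min, min+1, max-1, max, just above max
Values: [42, 43, 44, 88, 89, 90]

[42, 43, 44, 88, 89, 90]


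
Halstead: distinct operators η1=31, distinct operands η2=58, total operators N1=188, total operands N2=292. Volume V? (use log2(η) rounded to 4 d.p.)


Formula: V = N * log2(η), where N = N1 + N2 and η = η1 + η2
η = 31 + 58 = 89
N = 188 + 292 = 480
log2(89) ≈ 6.4757
V = 480 * 6.4757 = 3108.34

3108.34


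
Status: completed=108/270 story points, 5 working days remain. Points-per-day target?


Formula: Required rate = Remaining points / Days left
Remaining = 270 - 108 = 162 points
Required rate = 162 / 5 = 32.4 points/day

32.4 points/day


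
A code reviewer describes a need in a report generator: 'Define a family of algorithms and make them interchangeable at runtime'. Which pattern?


This matches the Strategy pattern

Strategy


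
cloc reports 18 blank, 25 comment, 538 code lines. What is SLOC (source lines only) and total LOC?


Total LOC = blank + comment + code
Total LOC = 18 + 25 + 538 = 581
SLOC (source only) = code = 538

Total LOC: 581, SLOC: 538


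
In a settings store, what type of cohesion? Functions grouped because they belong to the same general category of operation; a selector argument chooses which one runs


Reasoning: Grouped by category of activity, not by data or sequence
Type: Logical cohesion

Logical cohesion


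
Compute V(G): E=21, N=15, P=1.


Formula: V(G) = E - N + 2P
V(G) = 21 - 15 + 2*1
V(G) = 6 + 2
V(G) = 8

8


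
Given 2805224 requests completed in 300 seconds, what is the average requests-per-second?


Formula: throughput = requests / seconds
throughput = 2805224 / 300
throughput = 9350.75 requests/second

9350.75 requests/second


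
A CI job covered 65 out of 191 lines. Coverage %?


Coverage = covered / total * 100
Coverage = 65 / 191 * 100
Coverage = 34.03%

34.03%


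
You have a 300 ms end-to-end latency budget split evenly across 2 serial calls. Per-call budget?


Formula: per_stage = total_budget / stages
per_stage = 300 / 2
per_stage = 150.0 ms

150.0 ms


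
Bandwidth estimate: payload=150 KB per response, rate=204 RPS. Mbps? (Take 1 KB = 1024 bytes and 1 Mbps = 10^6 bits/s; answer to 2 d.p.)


Formula: Mbps = payload_bytes * RPS * 8 / 1e6
Payload per request = 150 KB = 150 * 1024 = 153600 bytes
Total bytes/sec = 153600 * 204 = 31334400
Total bits/sec = 31334400 * 8 = 250675200
Mbps = 250675200 / 1e6 = 250.68

250.68 Mbps


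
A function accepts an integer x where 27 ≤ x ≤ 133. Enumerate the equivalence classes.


Valid range: [27, 133]
Class 1: x < 27 — invalid
Class 2: 27 ≤ x ≤ 133 — valid
Class 3: x > 133 — invalid
Total equivalence classes: 3

3 equivalence classes


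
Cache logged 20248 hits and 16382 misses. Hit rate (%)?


Formula: hit rate = hits / (hits + misses) * 100
hit rate = 20248 / (20248 + 16382) * 100
hit rate = 20248 / 36630 * 100
hit rate = 55.28%

55.28%


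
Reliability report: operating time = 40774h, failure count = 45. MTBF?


Formula: MTBF = Total operating time / Number of failures
MTBF = 40774 / 45
MTBF = 906.09 hours

906.09 hours


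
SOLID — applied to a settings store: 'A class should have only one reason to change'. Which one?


This describes the Single Responsibility Principle (SRP)

Single Responsibility Principle (SRP)


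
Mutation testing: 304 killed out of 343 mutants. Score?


Mutation score = killed / total * 100
Mutation score = 304 / 343 * 100
Mutation score = 88.63%

88.63%


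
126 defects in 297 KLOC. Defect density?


Defect density = defects / KLOC
Defect density = 126 / 297
Defect density = 0.424 defects/KLOC

0.424 defects/KLOC


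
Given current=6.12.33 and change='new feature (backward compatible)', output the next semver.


Current: 6.12.33
Change category: 'new feature (backward compatible)' → minor bump
SemVer rule: minor bump → increment MINOR, reset PATCH to 0 (MAJOR unchanged)
New: 6.13.0

6.13.0


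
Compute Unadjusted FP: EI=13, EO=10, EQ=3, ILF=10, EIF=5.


UFP = EI*4 + EO*5 + EQ*4 + ILF*10 + EIF*7
UFP = 13*4 + 10*5 + 3*4 + 10*10 + 5*7
UFP = 52 + 50 + 12 + 100 + 35
UFP = 249

249


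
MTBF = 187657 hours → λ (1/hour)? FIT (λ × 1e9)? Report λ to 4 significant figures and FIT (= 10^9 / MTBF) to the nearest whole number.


Formula: λ = 1 / MTBF; FIT = λ × 1e9 = 1e9 / MTBF
λ = 1 / 187657 ≈ 5.329e-06 failures/hour
FIT = 1e9 / 187657 ≈ 5329 failures per 1e9 hours (nearest whole number)

λ = 5.329e-06 /h, FIT = 5329


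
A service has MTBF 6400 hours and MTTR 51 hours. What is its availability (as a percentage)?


Availability = MTBF / (MTBF + MTTR)
Availability = 6400 / (6400 + 51)
Availability = 6400 / 6451
Availability = 99.2094%

99.2094%


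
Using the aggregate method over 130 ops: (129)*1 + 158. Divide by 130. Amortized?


Formula: Amortized cost = Total cost / Operations
Total cost = (129 * 1) + (1 * 158)
Total cost = 129 + 158 = 287
Amortized = 287 / 130 = 2.2077

2.2077


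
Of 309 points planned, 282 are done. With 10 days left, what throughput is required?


Formula: Required rate = Remaining points / Days left
Remaining = 309 - 282 = 27 points
Required rate = 27 / 10 = 2.7 points/day

2.7 points/day


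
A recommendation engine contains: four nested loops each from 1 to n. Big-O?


Reasoning: four levels of nesting
Complexity: O(n^4)

O(n^4)


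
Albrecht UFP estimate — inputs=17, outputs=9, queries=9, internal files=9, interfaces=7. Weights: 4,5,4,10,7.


UFP = EI*4 + EO*5 + EQ*4 + ILF*10 + EIF*7
UFP = 17*4 + 9*5 + 9*4 + 9*10 + 7*7
UFP = 68 + 45 + 36 + 90 + 49
UFP = 288

288


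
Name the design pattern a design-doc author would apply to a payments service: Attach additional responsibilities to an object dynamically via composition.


This matches the Decorator pattern

Decorator


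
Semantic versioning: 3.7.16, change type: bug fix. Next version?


Current: 3.7.16
Change category: 'bug fix' → patch bump
SemVer rule: patch bump → increment PATCH (MAJOR and MINOR unchanged)
New: 3.7.17

3.7.17


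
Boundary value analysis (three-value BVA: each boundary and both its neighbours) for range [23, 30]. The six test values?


Range: [23, 30]
Boundaries: just below min, min, min+1, max-1, max, just above max
Values: [22, 23, 24, 29, 30, 31]

[22, 23, 24, 29, 30, 31]


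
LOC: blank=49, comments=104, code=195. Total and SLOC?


Total LOC = blank + comment + code
Total LOC = 49 + 104 + 195 = 348
SLOC (source only) = code = 195

Total LOC: 348, SLOC: 195


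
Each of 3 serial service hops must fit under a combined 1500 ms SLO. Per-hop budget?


Formula: per_stage = total_budget / stages
per_stage = 1500 / 3
per_stage = 500.0 ms

500.0 ms


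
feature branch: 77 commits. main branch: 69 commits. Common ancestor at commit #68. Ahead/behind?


Common ancestor: commit #68
feature commits after divergence: 77 - 68 = 9
main commits after divergence: 69 - 68 = 1
feature is 9 commits ahead of main
main is 1 commits ahead of feature

feature ahead: 9, main ahead: 1


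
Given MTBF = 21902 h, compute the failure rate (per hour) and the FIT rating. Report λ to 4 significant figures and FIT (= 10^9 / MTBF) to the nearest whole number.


Formula: λ = 1 / MTBF; FIT = λ × 1e9 = 1e9 / MTBF
λ = 1 / 21902 ≈ 4.566e-05 failures/hour
FIT = 1e9 / 21902 ≈ 45658 failures per 1e9 hours (nearest whole number)

λ = 4.566e-05 /h, FIT = 45658


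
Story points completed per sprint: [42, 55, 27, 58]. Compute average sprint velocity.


Formula: Avg velocity = Total points / Number of sprints
Points: [42, 55, 27, 58]
Sum = 42 + 55 + 27 + 58 = 182
Avg velocity = 182 / 4 = 45.5 points/sprint

45.5 points/sprint


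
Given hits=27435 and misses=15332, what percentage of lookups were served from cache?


Formula: hit rate = hits / (hits + misses) * 100
hit rate = 27435 / (27435 + 15332) * 100
hit rate = 27435 / 42767 * 100
hit rate = 64.15%

64.15%


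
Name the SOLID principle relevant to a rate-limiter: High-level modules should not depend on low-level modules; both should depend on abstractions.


This describes the Dependency Inversion Principle (DIP)

Dependency Inversion Principle (DIP)


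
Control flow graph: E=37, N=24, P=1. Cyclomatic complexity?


Formula: V(G) = E - N + 2P
V(G) = 37 - 24 + 2*1
V(G) = 13 + 2
V(G) = 15

15


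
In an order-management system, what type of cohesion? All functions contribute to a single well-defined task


Reasoning: Best: single purpose
Type: Functional cohesion

Functional cohesion


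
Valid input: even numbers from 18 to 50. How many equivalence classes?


Constraint: even integers in [18, 50]
Class 1: x < 18 — out-of-range invalid
Class 2: x in [18,50] but odd — wrong type invalid
Class 3: x in [18,50] and even — valid
Class 4: x > 50 — out-of-range invalid
Total equivalence classes: 4

4 equivalence classes


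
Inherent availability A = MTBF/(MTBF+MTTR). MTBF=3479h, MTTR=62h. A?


Availability = MTBF / (MTBF + MTTR)
Availability = 3479 / (3479 + 62)
Availability = 3479 / 3541
Availability = 98.2491%

98.2491%


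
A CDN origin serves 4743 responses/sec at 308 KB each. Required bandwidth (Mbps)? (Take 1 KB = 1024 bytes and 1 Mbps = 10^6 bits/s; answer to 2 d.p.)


Formula: Mbps = payload_bytes * RPS * 8 / 1e6
Payload per request = 308 KB = 308 * 1024 = 315392 bytes
Total bytes/sec = 315392 * 4743 = 1495904256
Total bits/sec = 1495904256 * 8 = 11967234048
Mbps = 11967234048 / 1e6 = 11967.23

11967.23 Mbps


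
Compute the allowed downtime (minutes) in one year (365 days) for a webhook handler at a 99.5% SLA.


Formula: allowed downtime = period * (100 - SLA) / 100
Period (year (365 days)) = 525600 minutes
Unavailability fraction = (100 - 99.5) / 100
Allowed downtime = 525600 * (100 - 99.5) / 100
Allowed downtime = 2628.0 minutes

2628.0 minutes


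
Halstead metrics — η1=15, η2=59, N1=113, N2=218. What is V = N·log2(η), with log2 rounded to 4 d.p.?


Formula: V = N * log2(η), where N = N1 + N2 and η = η1 + η2
η = 15 + 59 = 74
N = 113 + 218 = 331
log2(74) ≈ 6.2095
V = 331 * 6.2095 = 2055.34

2055.34


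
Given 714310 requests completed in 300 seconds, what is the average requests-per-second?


Formula: throughput = requests / seconds
throughput = 714310 / 300
throughput = 2381.03 requests/second

2381.03 requests/second


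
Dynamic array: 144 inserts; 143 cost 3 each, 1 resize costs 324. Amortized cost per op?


Formula: Amortized cost = Total cost / Operations
Total cost = (143 * 3) + (1 * 324)
Total cost = 429 + 324 = 753
Amortized = 753 / 144 = 5.2292

5.2292


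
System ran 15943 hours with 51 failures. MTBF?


Formula: MTBF = Total operating time / Number of failures
MTBF = 15943 / 51
MTBF = 312.61 hours

312.61 hours


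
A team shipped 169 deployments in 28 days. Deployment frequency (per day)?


Formula: deployments per day = releases / days
= 169 / 28
= 6.036 deploys/day
(equivalently, 42.25 deploys/week)

6.036 deploys/day


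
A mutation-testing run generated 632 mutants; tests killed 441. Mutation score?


Mutation score = killed / total * 100
Mutation score = 441 / 632 * 100
Mutation score = 69.78%

69.78%


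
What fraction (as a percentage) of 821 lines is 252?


Coverage = covered / total * 100
Coverage = 252 / 821 * 100
Coverage = 30.69%

30.69%


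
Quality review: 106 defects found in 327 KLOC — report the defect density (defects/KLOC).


Defect density = defects / KLOC
Defect density = 106 / 327
Defect density = 0.324 defects/KLOC

0.324 defects/KLOC


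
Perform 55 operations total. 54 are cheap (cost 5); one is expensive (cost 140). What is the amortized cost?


Formula: Amortized cost = Total cost / Operations
Total cost = (54 * 5) + (1 * 140)
Total cost = 270 + 140 = 410
Amortized = 410 / 55 = 7.4545

7.4545


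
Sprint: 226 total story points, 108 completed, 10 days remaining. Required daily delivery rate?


Formula: Required rate = Remaining points / Days left
Remaining = 226 - 108 = 118 points
Required rate = 118 / 10 = 11.8 points/day

11.8 points/day


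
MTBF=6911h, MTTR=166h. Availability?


Availability = MTBF / (MTBF + MTTR)
Availability = 6911 / (6911 + 166)
Availability = 6911 / 7077
Availability = 97.6544%

97.6544%


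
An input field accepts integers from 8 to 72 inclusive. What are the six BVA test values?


Range: [8, 72]
Boundaries: just below min, min, min+1, max-1, max, just above max
Values: [7, 8, 9, 71, 72, 73]

[7, 8, 9, 71, 72, 73]


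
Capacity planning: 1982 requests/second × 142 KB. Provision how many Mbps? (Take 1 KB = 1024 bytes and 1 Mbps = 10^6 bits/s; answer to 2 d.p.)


Formula: Mbps = payload_bytes * RPS * 8 / 1e6
Payload per request = 142 KB = 142 * 1024 = 145408 bytes
Total bytes/sec = 145408 * 1982 = 288198656
Total bits/sec = 288198656 * 8 = 2305589248
Mbps = 2305589248 / 1e6 = 2305.59

2305.59 Mbps


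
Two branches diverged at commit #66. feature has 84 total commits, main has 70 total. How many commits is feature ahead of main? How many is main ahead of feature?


Common ancestor: commit #66
feature commits after divergence: 84 - 66 = 18
main commits after divergence: 70 - 66 = 4
feature is 18 commits ahead of main
main is 4 commits ahead of feature

feature ahead: 18, main ahead: 4


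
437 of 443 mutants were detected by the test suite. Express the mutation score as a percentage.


Mutation score = killed / total * 100
Mutation score = 437 / 443 * 100
Mutation score = 98.65%

98.65%


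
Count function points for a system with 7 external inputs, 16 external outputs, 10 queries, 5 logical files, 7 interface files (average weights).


UFP = EI*4 + EO*5 + EQ*4 + ILF*10 + EIF*7
UFP = 7*4 + 16*5 + 10*4 + 5*10 + 7*7
UFP = 28 + 80 + 40 + 50 + 49
UFP = 247

247


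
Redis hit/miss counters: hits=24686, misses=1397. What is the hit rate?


Formula: hit rate = hits / (hits + misses) * 100
hit rate = 24686 / (24686 + 1397) * 100
hit rate = 24686 / 26083 * 100
hit rate = 94.64%

94.64%


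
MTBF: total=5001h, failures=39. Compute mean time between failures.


Formula: MTBF = Total operating time / Number of failures
MTBF = 5001 / 39
MTBF = 128.23 hours

128.23 hours


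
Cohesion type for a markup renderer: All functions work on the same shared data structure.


Reasoning: Functions share data
Type: Communicational cohesion

Communicational cohesion


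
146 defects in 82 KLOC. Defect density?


Defect density = defects / KLOC
Defect density = 146 / 82
Defect density = 1.78 defects/KLOC

1.78 defects/KLOC


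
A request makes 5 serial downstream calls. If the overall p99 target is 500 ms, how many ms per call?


Formula: per_stage = total_budget / stages
per_stage = 500 / 5
per_stage = 100.0 ms

100.0 ms


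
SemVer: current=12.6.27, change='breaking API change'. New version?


Current: 12.6.27
Change category: 'breaking API change' → major bump
SemVer rule: major bump → increment MAJOR, reset MINOR and PATCH to 0
New: 13.0.0

13.0.0


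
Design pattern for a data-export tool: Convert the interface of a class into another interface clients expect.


This matches the Adapter pattern

Adapter


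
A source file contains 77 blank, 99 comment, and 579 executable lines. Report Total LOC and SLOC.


Total LOC = blank + comment + code
Total LOC = 77 + 99 + 579 = 755
SLOC (source only) = code = 579

Total LOC: 755, SLOC: 579


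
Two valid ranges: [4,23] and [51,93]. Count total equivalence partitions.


Valid ranges: [4,23] and [51,93]
Class 1: x < 4 — invalid
Class 2: 4 ≤ x ≤ 23 — valid
Class 3: 23 < x < 51 — invalid (gap between ranges)
Class 4: 51 ≤ x ≤ 93 — valid
Class 5: x > 93 — invalid
Total equivalence classes: 5

5 equivalence classes


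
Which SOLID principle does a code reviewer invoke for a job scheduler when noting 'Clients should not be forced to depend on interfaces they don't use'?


This describes the Interface Segregation Principle (ISP)

Interface Segregation Principle (ISP)


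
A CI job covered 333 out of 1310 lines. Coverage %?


Coverage = covered / total * 100
Coverage = 333 / 1310 * 100
Coverage = 25.42%

25.42%


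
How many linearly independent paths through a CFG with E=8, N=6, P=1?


Formula: V(G) = E - N + 2P
V(G) = 8 - 6 + 2*1
V(G) = 2 + 2
V(G) = 4

4


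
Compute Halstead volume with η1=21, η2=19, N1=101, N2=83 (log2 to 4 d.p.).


Formula: V = N * log2(η), where N = N1 + N2 and η = η1 + η2
η = 21 + 19 = 40
N = 101 + 83 = 184
log2(40) ≈ 5.3219
V = 184 * 5.3219 = 979.23

979.23


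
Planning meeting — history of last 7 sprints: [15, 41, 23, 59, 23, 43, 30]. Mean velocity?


Formula: Avg velocity = Total points / Number of sprints
Points: [15, 41, 23, 59, 23, 43, 30]
Sum = 15 + 41 + 23 + 59 + 23 + 43 + 30 = 234
Avg velocity = 234 / 7 = 33.43 points/sprint

33.43 points/sprint


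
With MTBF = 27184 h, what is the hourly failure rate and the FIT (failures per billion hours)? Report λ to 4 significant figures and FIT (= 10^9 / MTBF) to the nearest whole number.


Formula: λ = 1 / MTBF; FIT = λ × 1e9 = 1e9 / MTBF
λ = 1 / 27184 ≈ 3.679e-05 failures/hour
FIT = 1e9 / 27184 ≈ 36786 failures per 1e9 hours (nearest whole number)

λ = 3.679e-05 /h, FIT = 36786


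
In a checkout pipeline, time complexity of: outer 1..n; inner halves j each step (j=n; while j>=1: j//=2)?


Reasoning: n times log n
Complexity: O(n log n)

O(n log n)


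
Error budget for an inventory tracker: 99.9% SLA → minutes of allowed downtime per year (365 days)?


Formula: allowed downtime = period * (100 - SLA) / 100
Period (year (365 days)) = 525600 minutes
Unavailability fraction = (100 - 99.9) / 100
Allowed downtime = 525600 * (100 - 99.9) / 100
Allowed downtime = 525.6 minutes

525.6 minutes


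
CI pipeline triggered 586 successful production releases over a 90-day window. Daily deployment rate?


Formula: deployments per day = releases / days
= 586 / 90
= 6.511 deploys/day
(equivalently, 45.58 deploys/week)

6.511 deploys/day


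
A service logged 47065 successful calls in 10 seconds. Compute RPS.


Formula: throughput = requests / seconds
throughput = 47065 / 10
throughput = 4706.5 requests/second

4706.5 requests/second


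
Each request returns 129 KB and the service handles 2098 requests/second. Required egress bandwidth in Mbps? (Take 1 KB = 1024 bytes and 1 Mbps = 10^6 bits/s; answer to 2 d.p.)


Formula: Mbps = payload_bytes * RPS * 8 / 1e6
Payload per request = 129 KB = 129 * 1024 = 132096 bytes
Total bytes/sec = 132096 * 2098 = 277137408
Total bits/sec = 277137408 * 8 = 2217099264
Mbps = 2217099264 / 1e6 = 2217.1

2217.1 Mbps


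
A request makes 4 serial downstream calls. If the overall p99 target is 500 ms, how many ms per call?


Formula: per_stage = total_budget / stages
per_stage = 500 / 4
per_stage = 125.0 ms

125.0 ms


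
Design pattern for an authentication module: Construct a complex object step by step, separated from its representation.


This matches the Builder pattern

Builder


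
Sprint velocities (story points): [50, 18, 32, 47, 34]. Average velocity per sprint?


Formula: Avg velocity = Total points / Number of sprints
Points: [50, 18, 32, 47, 34]
Sum = 50 + 18 + 32 + 47 + 34 = 181
Avg velocity = 181 / 5 = 36.2 points/sprint

36.2 points/sprint


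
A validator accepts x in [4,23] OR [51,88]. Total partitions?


Valid ranges: [4,23] and [51,88]
Class 1: x < 4 — invalid
Class 2: 4 ≤ x ≤ 23 — valid
Class 3: 23 < x < 51 — invalid (gap between ranges)
Class 4: 51 ≤ x ≤ 88 — valid
Class 5: x > 88 — invalid
Total equivalence classes: 5

5 equivalence classes


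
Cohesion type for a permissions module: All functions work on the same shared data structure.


Reasoning: Functions share data
Type: Communicational cohesion

Communicational cohesion


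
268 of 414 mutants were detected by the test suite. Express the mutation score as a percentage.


Mutation score = killed / total * 100
Mutation score = 268 / 414 * 100
Mutation score = 64.73%

64.73%


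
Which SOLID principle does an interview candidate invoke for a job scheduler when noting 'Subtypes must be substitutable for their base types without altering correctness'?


This describes the Liskov Substitution Principle (LSP)

Liskov Substitution Principle (LSP)


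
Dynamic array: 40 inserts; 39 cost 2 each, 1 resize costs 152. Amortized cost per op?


Formula: Amortized cost = Total cost / Operations
Total cost = (39 * 2) + (1 * 152)
Total cost = 78 + 152 = 230
Amortized = 230 / 40 = 5.75

5.75


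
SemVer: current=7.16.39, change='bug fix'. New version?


Current: 7.16.39
Change category: 'bug fix' → patch bump
SemVer rule: patch bump → increment PATCH (MAJOR and MINOR unchanged)
New: 7.16.40

7.16.40


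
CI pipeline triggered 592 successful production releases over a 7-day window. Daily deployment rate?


Formula: deployments per day = releases / days
= 592 / 7
= 84.571 deploys/day
(equivalently, 592.0 deploys/week)

84.571 deploys/day


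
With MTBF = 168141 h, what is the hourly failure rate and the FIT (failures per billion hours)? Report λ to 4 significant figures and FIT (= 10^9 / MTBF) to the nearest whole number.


Formula: λ = 1 / MTBF; FIT = λ × 1e9 = 1e9 / MTBF
λ = 1 / 168141 ≈ 5.947e-06 failures/hour
FIT = 1e9 / 168141 ≈ 5947 failures per 1e9 hours (nearest whole number)

λ = 5.947e-06 /h, FIT = 5947


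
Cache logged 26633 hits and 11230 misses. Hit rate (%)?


Formula: hit rate = hits / (hits + misses) * 100
hit rate = 26633 / (26633 + 11230) * 100
hit rate = 26633 / 37863 * 100
hit rate = 70.34%

70.34%


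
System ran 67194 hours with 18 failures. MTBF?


Formula: MTBF = Total operating time / Number of failures
MTBF = 67194 / 18
MTBF = 3733.0 hours

3733.0 hours


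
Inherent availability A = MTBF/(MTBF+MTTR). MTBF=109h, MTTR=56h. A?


Availability = MTBF / (MTBF + MTTR)
Availability = 109 / (109 + 56)
Availability = 109 / 165
Availability = 66.0606%

66.0606%


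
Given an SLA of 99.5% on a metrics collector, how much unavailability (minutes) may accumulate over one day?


Formula: allowed downtime = period * (100 - SLA) / 100
Period (day) = 1440 minutes
Unavailability fraction = (100 - 99.5) / 100
Allowed downtime = 1440 * (100 - 99.5) / 100
Allowed downtime = 7.2 minutes

7.2 minutes


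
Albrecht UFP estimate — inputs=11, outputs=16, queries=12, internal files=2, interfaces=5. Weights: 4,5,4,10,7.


UFP = EI*4 + EO*5 + EQ*4 + ILF*10 + EIF*7
UFP = 11*4 + 16*5 + 12*4 + 2*10 + 5*7
UFP = 44 + 80 + 48 + 20 + 35
UFP = 227

227


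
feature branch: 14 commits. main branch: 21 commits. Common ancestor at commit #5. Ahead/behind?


Common ancestor: commit #5
feature commits after divergence: 14 - 5 = 9
main commits after divergence: 21 - 5 = 16
feature is 9 commits ahead of main
main is 16 commits ahead of feature

feature ahead: 9, main ahead: 16
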